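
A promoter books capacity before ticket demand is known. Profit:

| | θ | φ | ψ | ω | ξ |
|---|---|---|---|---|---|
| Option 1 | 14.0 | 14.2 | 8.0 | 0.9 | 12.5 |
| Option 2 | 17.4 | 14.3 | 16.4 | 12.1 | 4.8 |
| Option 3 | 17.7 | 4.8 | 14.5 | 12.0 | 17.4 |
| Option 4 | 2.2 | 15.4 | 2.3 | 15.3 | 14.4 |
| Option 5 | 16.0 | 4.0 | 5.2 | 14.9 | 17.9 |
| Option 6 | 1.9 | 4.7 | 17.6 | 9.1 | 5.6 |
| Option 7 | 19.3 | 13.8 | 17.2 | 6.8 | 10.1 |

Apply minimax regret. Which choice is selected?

Option 7

Column bests: θ=19.3, φ=15.4, ψ=17.6, ω=15.3, ξ=17.9.
Option 1 regrets: 5.3, 1.2, 9.6, 14.4, 5.4 → max 14.4
Option 2 regrets: 1.9, 1.1, 1.2, 3.2, 13.1 → max 13.1
Option 3 regrets: 1.6, 10.6, 3.1, 3.3, 0.5 → max 10.6
Option 4 regrets: 17.1, 0.0, 15.3, 0.0, 3.5 → max 17.1
Option 5 regrets: 3.3, 11.4, 12.4, 0.4, 0.0 → max 12.4
Option 6 regrets: 17.4, 10.7, 0.0, 6.2, 12.3 → max 17.4
Option 7 regrets: 0.0, 1.6, 0.4, 8.5, 7.8 → max 8.5
Smallest max regret = 8.5 → Option 7.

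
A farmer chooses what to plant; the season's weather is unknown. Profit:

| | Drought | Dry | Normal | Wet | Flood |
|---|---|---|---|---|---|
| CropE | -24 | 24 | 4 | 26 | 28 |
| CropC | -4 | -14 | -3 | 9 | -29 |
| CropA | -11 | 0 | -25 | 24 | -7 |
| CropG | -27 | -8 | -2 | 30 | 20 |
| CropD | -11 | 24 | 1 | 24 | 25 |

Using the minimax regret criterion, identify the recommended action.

CropD

Column bests: Drought=-4, Dry=24, Normal=4, Wet=30, Flood=28.
CropE regrets: 20, 0, 0, 4, 0 → max 20
CropC regrets: 0, 38, 7, 21, 57 → max 57
CropA regrets: 7, 24, 29, 6, 35 → max 35
CropG regrets: 23, 32, 6, 0, 8 → max 32
CropD regrets: 7, 0, 3, 6, 3 → max 7
Smallest max regret = 7 → CropD.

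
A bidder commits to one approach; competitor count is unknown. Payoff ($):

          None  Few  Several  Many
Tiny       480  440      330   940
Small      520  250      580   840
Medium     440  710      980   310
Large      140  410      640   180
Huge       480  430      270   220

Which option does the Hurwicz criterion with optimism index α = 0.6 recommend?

Tiny: 0.6·940 + 0.4·330 = 696
Small: 0.6·840 + 0.4·250 = 604
Medium: 0.6·980 + 0.4·310 = 712
Large: 0.6·640 + 0.4·140 = 440
Huge: 0.6·480 + 0.4·220 = 376
Highest Hurwicz score = 712 → Medium.

Medium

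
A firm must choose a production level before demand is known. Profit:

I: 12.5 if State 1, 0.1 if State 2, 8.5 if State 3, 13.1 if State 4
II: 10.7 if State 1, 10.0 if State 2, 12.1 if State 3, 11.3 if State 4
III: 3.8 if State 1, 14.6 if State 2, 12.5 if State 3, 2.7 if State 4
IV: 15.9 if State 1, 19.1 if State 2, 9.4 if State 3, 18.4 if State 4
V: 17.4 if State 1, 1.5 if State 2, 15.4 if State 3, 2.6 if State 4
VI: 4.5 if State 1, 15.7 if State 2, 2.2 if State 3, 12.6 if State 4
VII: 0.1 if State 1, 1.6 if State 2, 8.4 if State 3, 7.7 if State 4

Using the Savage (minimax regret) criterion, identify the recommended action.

Column bests: State 1=17.4, State 2=19.1, State 3=15.4, State 4=18.4.
I regrets: 4.9, 19.0, 6.9, 5.3 → max 19.0
II regrets: 6.7, 9.1, 3.3, 7.1 → max 9.1
III regrets: 13.6, 4.5, 2.9, 15.7 → max 15.7
IV regrets: 1.5, 0.0, 6.0, 0.0 → max 6.0
V regrets: 0.0, 17.6, 0.0, 15.8 → max 17.6
VI regrets: 12.9, 3.4, 13.2, 5.8 → max 13.2
VII regrets: 17.3, 17.5, 7.0, 10.7 → max 17.5
Smallest max regret = 6.0 → IV.

IV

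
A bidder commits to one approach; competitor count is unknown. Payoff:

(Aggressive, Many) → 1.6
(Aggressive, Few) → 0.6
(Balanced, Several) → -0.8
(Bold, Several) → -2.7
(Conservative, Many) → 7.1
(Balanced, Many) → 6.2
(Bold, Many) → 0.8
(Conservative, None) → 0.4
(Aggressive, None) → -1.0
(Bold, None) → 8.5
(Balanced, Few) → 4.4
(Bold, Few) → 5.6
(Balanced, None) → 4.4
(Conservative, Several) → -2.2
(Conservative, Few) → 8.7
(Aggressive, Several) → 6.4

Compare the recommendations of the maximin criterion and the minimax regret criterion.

Row minima: Conservative=-2.2, Balanced=-0.8, Aggressive=-1.0, Bold=-2.7
Best worst-case = -0.8 → Balanced.
Column bests: None=8.5, Few=8.7, Several=6.4, Many=7.1.
Conservative regrets: 8.1, 0.0, 8.6, 0.0 → max 8.6
Balanced regrets: 4.1, 4.3, 7.2, 0.9 → max 7.2
Aggressive regrets: 9.5, 8.1, 0.0, 5.5 → max 9.5
Bold regrets: 0.0, 3.1, 9.1, 6.3 → max 9.1
Smallest max regret = 7.2 → Balanced.

maximin → Balanced; minimax regret → Balanced (agree)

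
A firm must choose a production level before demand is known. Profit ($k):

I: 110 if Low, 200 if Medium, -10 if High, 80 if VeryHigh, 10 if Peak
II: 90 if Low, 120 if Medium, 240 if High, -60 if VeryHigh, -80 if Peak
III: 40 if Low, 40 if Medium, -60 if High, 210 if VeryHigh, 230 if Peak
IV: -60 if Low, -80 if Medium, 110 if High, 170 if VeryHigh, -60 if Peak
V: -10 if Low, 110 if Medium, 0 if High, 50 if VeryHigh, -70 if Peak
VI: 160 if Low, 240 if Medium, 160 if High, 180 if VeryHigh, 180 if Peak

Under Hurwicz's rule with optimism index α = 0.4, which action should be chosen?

VI

I: 0.4·200 + 0.6·(-10) = 74
II: 0.4·240 + 0.6·(-80) = 48
III: 0.4·230 + 0.6·(-60) = 56
IV: 0.4·170 + 0.6·(-80) = 20
V: 0.4·110 + 0.6·(-70) = 2
VI: 0.4·240 + 0.6·160 = 192
Highest Hurwicz score = 192 → VI.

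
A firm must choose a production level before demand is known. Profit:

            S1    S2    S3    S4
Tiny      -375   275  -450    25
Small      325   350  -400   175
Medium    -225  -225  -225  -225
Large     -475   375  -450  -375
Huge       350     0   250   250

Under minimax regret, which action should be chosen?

Huge

Column bests: S1=350, S2=375, S3=250, S4=250.
Tiny regrets: 725, 100, 700, 225 → max 725
Small regrets: 25, 25, 650, 75 → max 650
Medium regrets: 575, 600, 475, 475 → max 600
Large regrets: 825, 0, 700, 625 → max 825
Huge regrets: 0, 375, 0, 0 → max 375
Smallest max regret = 375 → Huge.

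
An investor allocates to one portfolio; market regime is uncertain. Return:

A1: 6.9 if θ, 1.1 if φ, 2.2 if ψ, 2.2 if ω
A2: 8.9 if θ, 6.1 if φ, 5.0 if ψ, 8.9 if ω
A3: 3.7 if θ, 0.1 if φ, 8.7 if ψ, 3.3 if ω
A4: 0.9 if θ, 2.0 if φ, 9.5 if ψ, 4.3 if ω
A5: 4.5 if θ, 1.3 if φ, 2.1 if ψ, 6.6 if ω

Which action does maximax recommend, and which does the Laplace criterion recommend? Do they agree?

Row maxima: A1=6.9, A2=8.9, A3=8.7, A4=9.5, A5=6.6
Best best-case = 9.5 → A4.
Row averages: A1=3.1, A2=7.225, A3=3.95, A4=4.175, A5=3.625
Highest average = 7.225 → A2.

maximax → A4; laplace → A2 (disagree)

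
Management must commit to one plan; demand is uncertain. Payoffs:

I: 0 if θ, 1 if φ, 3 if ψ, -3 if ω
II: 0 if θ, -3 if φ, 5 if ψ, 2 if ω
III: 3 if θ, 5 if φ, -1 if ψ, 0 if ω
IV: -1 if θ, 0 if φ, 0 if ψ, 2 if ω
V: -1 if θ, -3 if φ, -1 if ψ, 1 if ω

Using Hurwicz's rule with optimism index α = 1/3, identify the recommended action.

III

I: 1/3·3 + 2/3·(-3) = -1
II: 1/3·5 + 2/3·(-3) = -1/3
III: 1/3·5 + 2/3·(-1) = 1
IV: 1/3·2 + 2/3·(-1) = 0
V: 1/3·1 + 2/3·(-3) = -5/3
Highest Hurwicz score = 1 → III.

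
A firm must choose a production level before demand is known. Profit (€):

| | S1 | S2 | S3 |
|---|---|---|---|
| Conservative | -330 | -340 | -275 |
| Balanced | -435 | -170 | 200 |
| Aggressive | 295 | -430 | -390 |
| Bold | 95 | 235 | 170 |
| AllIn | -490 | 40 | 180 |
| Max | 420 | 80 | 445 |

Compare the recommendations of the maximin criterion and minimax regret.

maximin → Bold; minimax regret → Max (disagree)

Row minima: Conservative=-340, Balanced=-435, Aggressive=-430, Bold=95, AllIn=-490, Max=80
Best worst-case = 95 → Bold.
Column bests: S1=420, S2=235, S3=445.
Conservative regrets: 750, 575, 720 → max 750
Balanced regrets: 855, 405, 245 → max 855
Aggressive regrets: 125, 665, 835 → max 835
Bold regrets: 325, 0, 275 → max 325
AllIn regrets: 910, 195, 265 → max 910
Max regrets: 0, 155, 0 → max 155
Smallest max regret = 155 → Max.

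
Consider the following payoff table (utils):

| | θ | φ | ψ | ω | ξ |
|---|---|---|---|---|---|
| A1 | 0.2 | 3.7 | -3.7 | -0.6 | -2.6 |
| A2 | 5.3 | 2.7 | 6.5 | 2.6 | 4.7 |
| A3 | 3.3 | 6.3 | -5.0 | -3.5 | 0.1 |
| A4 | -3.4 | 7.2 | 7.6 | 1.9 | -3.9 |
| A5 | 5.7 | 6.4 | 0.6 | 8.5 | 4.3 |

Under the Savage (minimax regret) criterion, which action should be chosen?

Column bests: θ=5.7, φ=7.2, ψ=7.6, ω=8.5, ξ=4.7.
A1 regrets: 5.5, 3.5, 11.3, 9.1, 7.3 → max 11.3
A2 regrets: 0.4, 4.5, 1.1, 5.9, 0.0 → max 5.9
A3 regrets: 2.4, 0.9, 12.6, 12.0, 4.6 → max 12.6
A4 regrets: 9.1, 0.0, 0.0, 6.6, 8.6 → max 9.1
A5 regrets: 0.0, 0.8, 7.0, 0.0, 0.4 → max 7.0
Smallest max regret = 5.9 → A2.

A2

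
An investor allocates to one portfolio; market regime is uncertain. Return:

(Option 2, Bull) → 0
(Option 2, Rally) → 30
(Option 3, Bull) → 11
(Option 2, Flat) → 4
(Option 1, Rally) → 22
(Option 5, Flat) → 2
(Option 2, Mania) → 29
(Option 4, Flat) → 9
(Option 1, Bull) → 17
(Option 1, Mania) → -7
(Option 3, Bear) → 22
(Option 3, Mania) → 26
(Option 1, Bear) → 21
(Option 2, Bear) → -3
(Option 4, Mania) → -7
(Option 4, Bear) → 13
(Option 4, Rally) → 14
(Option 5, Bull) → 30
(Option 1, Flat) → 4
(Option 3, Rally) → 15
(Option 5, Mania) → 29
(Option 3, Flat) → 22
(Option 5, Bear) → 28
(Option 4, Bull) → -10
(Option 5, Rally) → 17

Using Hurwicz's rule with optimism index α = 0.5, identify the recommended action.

Option 3

Option 1: 0.5·22 + 0.5·(-7) = 7.5
Option 2: 0.5·30 + 0.5·(-3) = 13.5
Option 3: 0.5·26 + 0.5·11 = 18.5
Option 4: 0.5·14 + 0.5·(-10) = 2
Option 5: 0.5·30 + 0.5·2 = 16
Highest Hurwicz score = 18.5 → Option 3.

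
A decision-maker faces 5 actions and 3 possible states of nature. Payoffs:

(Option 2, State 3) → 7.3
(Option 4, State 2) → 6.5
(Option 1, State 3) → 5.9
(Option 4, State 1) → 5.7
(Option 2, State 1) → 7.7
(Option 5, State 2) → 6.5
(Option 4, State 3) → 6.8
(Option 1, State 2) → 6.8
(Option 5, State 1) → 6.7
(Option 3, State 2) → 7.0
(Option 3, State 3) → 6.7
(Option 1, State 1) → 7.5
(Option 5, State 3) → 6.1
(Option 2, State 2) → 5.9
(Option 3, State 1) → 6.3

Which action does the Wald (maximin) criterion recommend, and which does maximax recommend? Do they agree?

Row minima: Option 1=5.9, Option 2=5.9, Option 3=6.3, Option 4=5.7, Option 5=6.1
Best worst-case = 6.3 → Option 3.
Row maxima: Option 1=7.5, Option 2=7.7, Option 3=7.0, Option 4=6.8, Option 5=6.7
Best best-case = 7.7 → Option 2.

maximin → Option 3; maximax → Option 2 (disagree)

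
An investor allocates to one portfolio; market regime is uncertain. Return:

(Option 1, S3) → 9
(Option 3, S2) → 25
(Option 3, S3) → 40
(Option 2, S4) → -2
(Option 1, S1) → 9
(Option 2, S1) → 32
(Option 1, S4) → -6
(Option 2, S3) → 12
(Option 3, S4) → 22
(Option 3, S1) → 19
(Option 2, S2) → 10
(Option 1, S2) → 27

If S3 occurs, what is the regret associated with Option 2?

28

Best payoff under S3 is 40.
Regret = 40 − 12 = 28.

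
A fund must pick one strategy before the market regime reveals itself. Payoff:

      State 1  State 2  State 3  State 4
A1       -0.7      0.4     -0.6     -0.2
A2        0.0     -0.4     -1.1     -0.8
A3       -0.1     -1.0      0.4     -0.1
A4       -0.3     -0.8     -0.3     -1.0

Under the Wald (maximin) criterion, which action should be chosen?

Row minima: A1=-0.7, A2=-1.1, A3=-1.0, A4=-1.0
Best worst-case = -0.7 → A1.

A1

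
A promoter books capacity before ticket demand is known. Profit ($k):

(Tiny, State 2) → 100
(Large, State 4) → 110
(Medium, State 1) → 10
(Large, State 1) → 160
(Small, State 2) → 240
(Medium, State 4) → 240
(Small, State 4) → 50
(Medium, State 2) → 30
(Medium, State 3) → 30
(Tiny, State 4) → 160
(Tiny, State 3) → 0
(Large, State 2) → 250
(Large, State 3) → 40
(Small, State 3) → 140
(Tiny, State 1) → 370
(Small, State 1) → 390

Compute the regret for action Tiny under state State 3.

140

Best payoff under State 3 is 140.
Regret = 140 − 0 = 140.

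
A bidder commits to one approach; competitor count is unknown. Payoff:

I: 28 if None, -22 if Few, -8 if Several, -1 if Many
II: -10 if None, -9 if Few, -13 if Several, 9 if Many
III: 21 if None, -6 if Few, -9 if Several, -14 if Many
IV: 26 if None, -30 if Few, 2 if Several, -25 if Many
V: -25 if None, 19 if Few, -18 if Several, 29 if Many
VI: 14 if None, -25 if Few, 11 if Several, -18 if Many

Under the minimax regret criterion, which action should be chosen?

Column bests: None=28, Few=19, Several=11, Many=29.
I regrets: 0, 41, 19, 30 → max 41
II regrets: 38, 28, 24, 20 → max 38
III regrets: 7, 25, 20, 43 → max 43
IV regrets: 2, 49, 9, 54 → max 54
V regrets: 53, 0, 29, 0 → max 53
VI regrets: 14, 44, 0, 47 → max 47
Smallest max regret = 38 → II.

II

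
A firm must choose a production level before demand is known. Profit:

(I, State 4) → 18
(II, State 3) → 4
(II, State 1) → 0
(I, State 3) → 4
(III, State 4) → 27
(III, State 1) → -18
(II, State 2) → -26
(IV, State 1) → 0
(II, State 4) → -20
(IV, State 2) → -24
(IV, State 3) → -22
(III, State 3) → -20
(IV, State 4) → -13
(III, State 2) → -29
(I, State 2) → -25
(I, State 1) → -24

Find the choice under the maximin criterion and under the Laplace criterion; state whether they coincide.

maximin → IV; laplace → I (disagree)

Row minima: I=-25, II=-26, III=-29, IV=-24
Best worst-case = -24 → IV.
Row averages: I=-6.75, II=-10.5, III=-10, IV=-14.75
Highest average = -6.75 → I.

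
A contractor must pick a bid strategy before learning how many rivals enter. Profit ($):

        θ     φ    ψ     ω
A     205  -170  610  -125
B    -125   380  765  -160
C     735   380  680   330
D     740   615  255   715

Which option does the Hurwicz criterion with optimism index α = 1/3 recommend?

A: 1/3·610 + 2/3·(-170) = 90
B: 1/3·765 + 2/3·(-160) = 445/3
C: 1/3·735 + 2/3·330 = 465
D: 1/3·740 + 2/3·255 = 1250/3
Highest Hurwicz score = 465 → C.

C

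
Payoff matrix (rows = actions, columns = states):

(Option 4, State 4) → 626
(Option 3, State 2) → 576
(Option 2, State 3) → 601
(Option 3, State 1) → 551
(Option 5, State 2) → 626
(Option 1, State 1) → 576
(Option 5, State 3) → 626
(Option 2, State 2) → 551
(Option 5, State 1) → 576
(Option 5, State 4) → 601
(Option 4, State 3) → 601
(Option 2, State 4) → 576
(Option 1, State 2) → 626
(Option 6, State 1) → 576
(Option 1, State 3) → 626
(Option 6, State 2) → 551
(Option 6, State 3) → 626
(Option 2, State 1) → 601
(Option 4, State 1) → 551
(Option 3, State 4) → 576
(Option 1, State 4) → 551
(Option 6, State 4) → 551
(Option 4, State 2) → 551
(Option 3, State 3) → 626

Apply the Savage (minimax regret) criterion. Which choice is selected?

Option 5

Column bests: State 1=601, State 2=626, State 3=626, State 4=626.
Option 1 regrets: 25, 0, 0, 75 → max 75
Option 2 regrets: 0, 75, 25, 50 → max 75
Option 3 regrets: 50, 50, 0, 50 → max 50
Option 4 regrets: 50, 75, 25, 0 → max 75
Option 5 regrets: 25, 0, 0, 25 → max 25
Option 6 regrets: 25, 75, 0, 75 → max 75
Smallest max regret = 25 → Option 5.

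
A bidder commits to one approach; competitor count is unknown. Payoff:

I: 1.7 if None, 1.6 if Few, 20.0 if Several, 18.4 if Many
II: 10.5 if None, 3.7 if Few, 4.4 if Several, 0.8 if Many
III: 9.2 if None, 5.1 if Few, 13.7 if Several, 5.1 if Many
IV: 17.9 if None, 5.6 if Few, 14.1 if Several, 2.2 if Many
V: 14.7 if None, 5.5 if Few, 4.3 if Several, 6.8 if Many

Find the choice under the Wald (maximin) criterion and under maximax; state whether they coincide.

maximin → III; maximax → I (disagree)

Row minima: I=1.6, II=0.8, III=5.1, IV=2.2, V=4.3
Best worst-case = 5.1 → III.
Row maxima: I=20.0, II=10.5, III=13.7, IV=17.9, V=14.7
Best best-case = 20.0 → I.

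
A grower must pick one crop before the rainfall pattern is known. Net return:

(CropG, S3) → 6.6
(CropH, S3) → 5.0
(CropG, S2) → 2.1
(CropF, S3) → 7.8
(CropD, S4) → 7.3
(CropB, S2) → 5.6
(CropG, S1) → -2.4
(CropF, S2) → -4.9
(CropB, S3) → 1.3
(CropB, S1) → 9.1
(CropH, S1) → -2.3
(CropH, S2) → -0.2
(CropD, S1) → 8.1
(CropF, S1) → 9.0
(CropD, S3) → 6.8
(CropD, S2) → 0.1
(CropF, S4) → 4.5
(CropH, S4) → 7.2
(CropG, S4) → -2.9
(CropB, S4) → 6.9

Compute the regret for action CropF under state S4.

2.8

Best payoff under S4 is 7.3.
Regret = 7.3 − 4.5 = 2.8.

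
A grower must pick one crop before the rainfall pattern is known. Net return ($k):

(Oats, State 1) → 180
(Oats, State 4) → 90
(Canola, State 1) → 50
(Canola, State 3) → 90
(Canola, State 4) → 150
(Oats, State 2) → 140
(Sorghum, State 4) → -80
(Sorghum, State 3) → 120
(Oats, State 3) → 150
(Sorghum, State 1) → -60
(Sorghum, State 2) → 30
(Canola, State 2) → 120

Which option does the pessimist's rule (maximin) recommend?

Row minima: Sorghum=-80, Oats=90, Canola=50
Best worst-case = 90 → Oats.

Oats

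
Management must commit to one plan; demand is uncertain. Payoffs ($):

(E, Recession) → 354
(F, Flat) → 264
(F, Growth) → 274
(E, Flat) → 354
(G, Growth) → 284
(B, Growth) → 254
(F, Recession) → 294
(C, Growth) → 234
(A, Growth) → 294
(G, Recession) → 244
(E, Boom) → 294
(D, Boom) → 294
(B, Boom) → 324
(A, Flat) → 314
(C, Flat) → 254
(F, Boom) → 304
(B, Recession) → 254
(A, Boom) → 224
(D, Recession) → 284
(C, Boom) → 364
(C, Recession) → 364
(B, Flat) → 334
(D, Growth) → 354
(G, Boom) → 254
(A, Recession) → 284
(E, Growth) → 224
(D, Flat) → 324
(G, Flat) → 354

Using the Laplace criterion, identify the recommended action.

Row averages: A=279, B=291.5, C=304, D=314, E=306.5, F=284, G=284
Highest average = 314 → D.

D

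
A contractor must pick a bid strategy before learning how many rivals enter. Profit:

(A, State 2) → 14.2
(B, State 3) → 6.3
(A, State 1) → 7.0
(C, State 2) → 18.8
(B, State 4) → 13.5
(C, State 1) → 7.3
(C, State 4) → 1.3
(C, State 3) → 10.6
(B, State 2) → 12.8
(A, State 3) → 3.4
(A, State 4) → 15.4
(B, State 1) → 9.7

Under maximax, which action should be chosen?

C

Row maxima: A=15.4, B=13.5, C=18.8
Best best-case = 18.8 → C.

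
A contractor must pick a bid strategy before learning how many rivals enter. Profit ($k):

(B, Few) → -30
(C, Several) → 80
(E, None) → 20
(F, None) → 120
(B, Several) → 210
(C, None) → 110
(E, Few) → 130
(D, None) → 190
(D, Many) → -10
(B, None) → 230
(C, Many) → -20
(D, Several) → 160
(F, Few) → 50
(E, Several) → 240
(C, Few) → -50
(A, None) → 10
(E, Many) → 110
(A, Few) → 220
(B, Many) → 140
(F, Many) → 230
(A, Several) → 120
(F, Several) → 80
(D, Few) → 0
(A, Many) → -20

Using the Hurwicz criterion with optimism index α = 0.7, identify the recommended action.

F

A: 0.7·220 + 0.3·(-20) = 148
B: 0.7·230 + 0.3·(-30) = 152
C: 0.7·110 + 0.3·(-50) = 62
D: 0.7·190 + 0.3·(-10) = 130
E: 0.7·240 + 0.3·20 = 174
F: 0.7·230 + 0.3·50 = 176
Highest Hurwicz score = 176 → F.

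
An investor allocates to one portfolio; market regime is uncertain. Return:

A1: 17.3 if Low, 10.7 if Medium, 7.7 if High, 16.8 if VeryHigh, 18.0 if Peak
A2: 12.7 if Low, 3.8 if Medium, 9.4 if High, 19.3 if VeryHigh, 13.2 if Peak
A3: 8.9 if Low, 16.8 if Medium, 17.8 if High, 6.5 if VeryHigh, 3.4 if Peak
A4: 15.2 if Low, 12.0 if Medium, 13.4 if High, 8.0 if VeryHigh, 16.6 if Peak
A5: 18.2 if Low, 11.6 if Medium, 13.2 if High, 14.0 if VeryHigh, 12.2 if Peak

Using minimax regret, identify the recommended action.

A5

Column bests: Low=18.2, Medium=16.8, High=17.8, VeryHigh=19.3, Peak=18.0.
A1 regrets: 0.9, 6.1, 10.1, 2.5, 0.0 → max 10.1
A2 regrets: 5.5, 13.0, 8.4, 0.0, 4.8 → max 13.0
A3 regrets: 9.3, 0.0, 0.0, 12.8, 14.6 → max 14.6
A4 regrets: 3.0, 4.8, 4.4, 11.3, 1.4 → max 11.3
A5 regrets: 0.0, 5.2, 4.6, 5.3, 5.8 → max 5.8
Smallest max regret = 5.8 → A5.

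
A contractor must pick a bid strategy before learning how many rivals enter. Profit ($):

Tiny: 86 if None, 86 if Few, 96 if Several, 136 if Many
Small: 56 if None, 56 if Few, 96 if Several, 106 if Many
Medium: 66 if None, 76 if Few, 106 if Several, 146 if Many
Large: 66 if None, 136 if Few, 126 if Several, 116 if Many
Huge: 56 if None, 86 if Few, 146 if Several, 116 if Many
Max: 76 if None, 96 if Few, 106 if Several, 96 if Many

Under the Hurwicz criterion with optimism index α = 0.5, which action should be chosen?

Tiny

Tiny: 0.5·136 + 0.5·86 = 111
Small: 0.5·106 + 0.5·56 = 81
Medium: 0.5·146 + 0.5·66 = 106
Large: 0.5·136 + 0.5·66 = 101
Huge: 0.5·146 + 0.5·56 = 101
Max: 0.5·106 + 0.5·76 = 91
Highest Hurwicz score = 111 → Tiny.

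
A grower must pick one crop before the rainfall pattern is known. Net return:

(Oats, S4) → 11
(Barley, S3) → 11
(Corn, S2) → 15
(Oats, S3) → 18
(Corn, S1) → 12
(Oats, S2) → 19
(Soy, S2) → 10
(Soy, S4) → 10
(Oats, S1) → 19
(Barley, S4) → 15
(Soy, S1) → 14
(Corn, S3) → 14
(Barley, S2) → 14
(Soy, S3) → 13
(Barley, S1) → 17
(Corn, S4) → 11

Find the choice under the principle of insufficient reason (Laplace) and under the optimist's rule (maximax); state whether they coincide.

Row averages: Barley=14.25, Corn=13, Soy=11.75, Oats=16.75
Highest average = 16.75 → Oats.
Row maxima: Barley=17, Corn=15, Soy=14, Oats=19
Best best-case = 19 → Oats.

laplace → Oats; maximax → Oats (agree)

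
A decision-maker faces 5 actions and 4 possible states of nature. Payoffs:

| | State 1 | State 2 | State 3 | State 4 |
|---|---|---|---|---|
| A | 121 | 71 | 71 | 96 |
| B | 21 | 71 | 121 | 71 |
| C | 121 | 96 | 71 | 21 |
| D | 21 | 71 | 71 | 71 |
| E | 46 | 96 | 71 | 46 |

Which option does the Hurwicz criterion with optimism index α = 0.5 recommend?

A: 0.5·121 + 0.5·71 = 96
B: 0.5·121 + 0.5·21 = 71
C: 0.5·121 + 0.5·21 = 71
D: 0.5·71 + 0.5·21 = 46
E: 0.5·96 + 0.5·46 = 71
Highest Hurwicz score = 96 → A.

A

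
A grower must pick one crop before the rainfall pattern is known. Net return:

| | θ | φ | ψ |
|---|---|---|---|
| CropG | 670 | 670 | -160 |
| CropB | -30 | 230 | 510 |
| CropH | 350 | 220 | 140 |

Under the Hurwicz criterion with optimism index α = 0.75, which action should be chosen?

CropG: 0.75·670 + 0.25·(-160) = 462.5
CropB: 0.75·510 + 0.25·(-30) = 375
CropH: 0.75·350 + 0.25·140 = 297.5
Highest Hurwicz score = 462.5 → CropG.

CropG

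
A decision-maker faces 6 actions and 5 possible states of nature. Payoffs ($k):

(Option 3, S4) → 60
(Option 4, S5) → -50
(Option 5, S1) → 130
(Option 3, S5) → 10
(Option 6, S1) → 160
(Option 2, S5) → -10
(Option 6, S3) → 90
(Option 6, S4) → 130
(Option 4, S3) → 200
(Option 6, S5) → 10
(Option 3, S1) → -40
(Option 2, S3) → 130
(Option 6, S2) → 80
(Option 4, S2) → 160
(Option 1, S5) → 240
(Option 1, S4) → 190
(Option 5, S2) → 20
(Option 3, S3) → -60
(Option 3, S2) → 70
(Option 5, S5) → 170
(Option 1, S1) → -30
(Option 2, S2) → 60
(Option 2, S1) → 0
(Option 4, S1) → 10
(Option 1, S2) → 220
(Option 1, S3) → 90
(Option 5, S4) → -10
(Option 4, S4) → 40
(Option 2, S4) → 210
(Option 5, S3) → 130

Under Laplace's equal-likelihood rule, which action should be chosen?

Row averages: Option 1=142, Option 2=78, Option 3=8, Option 4=72, Option 5=88, Option 6=94
Highest average = 142 → Option 1.

Option 1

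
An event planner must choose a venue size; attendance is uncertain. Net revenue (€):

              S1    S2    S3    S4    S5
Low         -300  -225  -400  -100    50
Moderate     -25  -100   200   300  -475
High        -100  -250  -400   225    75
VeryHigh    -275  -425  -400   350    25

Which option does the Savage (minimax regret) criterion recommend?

Column bests: S1=-25, S2=-100, S3=200, S4=350, S5=75.
Low regrets: 275, 125, 600, 450, 25 → max 600
Moderate regrets: 0, 0, 0, 50, 550 → max 550
High regrets: 75, 150, 600, 125, 0 → max 600
VeryHigh regrets: 250, 325, 600, 0, 50 → max 600
Smallest max regret = 550 → Moderate.

Moderate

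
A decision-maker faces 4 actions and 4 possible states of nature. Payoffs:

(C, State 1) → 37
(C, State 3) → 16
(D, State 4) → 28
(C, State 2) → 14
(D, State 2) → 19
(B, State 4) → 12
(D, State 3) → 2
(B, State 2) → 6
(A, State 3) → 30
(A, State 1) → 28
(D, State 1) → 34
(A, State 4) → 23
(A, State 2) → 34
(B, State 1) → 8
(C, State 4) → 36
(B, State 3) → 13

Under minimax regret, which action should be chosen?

A

Column bests: State 1=37, State 2=34, State 3=30, State 4=36.
A regrets: 9, 0, 0, 13 → max 13
B regrets: 29, 28, 17, 24 → max 29
C regrets: 0, 20, 14, 0 → max 20
D regrets: 3, 15, 28, 8 → max 28
Smallest max regret = 13 → A.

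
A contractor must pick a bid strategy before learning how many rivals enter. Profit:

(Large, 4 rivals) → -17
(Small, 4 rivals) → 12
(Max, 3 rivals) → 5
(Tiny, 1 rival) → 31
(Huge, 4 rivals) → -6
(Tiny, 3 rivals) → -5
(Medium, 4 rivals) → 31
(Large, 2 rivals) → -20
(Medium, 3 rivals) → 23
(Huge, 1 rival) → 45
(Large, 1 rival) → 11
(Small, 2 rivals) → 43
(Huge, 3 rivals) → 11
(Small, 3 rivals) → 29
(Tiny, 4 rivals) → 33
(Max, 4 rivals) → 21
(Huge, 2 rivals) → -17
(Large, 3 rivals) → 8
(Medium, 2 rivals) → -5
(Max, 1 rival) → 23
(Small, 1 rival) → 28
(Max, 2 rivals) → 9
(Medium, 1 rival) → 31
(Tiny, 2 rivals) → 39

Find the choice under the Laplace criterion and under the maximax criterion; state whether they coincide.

Row averages: Tiny=24.5, Small=28, Medium=20, Large=-4.5, Huge=8.25, Max=14.5
Highest average = 28 → Small.
Row maxima: Tiny=39, Small=43, Medium=31, Large=11, Huge=45, Max=23
Best best-case = 45 → Huge.

laplace → Small; maximax → Huge (disagree)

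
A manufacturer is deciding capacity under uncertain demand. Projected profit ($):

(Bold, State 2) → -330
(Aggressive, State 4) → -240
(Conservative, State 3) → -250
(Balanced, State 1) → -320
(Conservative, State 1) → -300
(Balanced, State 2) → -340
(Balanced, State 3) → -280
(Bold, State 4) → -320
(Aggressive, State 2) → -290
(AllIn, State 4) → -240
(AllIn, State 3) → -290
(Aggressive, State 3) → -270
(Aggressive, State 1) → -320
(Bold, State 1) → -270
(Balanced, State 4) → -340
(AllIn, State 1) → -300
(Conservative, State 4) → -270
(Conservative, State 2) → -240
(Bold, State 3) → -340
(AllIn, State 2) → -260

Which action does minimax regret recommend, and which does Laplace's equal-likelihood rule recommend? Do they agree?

minimax regret → Conservative; laplace → Conservative (agree)

Column bests: State 1=-270, State 2=-240, State 3=-250, State 4=-240.
Conservative regrets: 30, 0, 0, 30 → max 30
Balanced regrets: 50, 100, 30, 100 → max 100
Aggressive regrets: 50, 50, 20, 0 → max 50
Bold regrets: 0, 90, 90, 80 → max 90
AllIn regrets: 30, 20, 40, 0 → max 40
Smallest max regret = 30 → Conservative.
Row averages: Conservative=-265, Balanced=-320, Aggressive=-280, Bold=-315, AllIn=-272.5
Highest average = -265 → Conservative.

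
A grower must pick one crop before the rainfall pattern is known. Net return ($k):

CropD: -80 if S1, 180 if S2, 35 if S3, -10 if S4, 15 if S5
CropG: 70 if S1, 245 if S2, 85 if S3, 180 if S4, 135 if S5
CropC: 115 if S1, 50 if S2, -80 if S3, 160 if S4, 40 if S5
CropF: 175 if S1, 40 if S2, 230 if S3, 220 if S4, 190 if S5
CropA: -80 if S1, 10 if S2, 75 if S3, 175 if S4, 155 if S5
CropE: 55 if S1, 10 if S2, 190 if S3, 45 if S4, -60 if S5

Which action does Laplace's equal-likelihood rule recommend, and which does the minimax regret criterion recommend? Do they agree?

Row averages: CropD=28, CropG=143, CropC=57, CropF=171, CropA=67, CropE=48
Highest average = 171 → CropF.
Column bests: S1=175, S2=245, S3=230, S4=220, S5=190.
CropD regrets: 255, 65, 195, 230, 175 → max 255
CropG regrets: 105, 0, 145, 40, 55 → max 145
CropC regrets: 60, 195, 310, 60, 150 → max 310
CropF regrets: 0, 205, 0, 0, 0 → max 205
CropA regrets: 255, 235, 155, 45, 35 → max 255
CropE regrets: 120, 235, 40, 175, 250 → max 250
Smallest max regret = 145 → CropG.

laplace → CropF; minimax regret → CropG (disagree)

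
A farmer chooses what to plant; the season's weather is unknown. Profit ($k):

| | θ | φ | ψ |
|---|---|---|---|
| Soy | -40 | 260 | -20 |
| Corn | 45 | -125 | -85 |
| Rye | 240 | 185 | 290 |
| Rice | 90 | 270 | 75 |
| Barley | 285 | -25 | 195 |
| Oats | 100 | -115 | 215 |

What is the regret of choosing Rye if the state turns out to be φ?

Best payoff under φ is 270.
Regret = 270 − 185 = 85.

85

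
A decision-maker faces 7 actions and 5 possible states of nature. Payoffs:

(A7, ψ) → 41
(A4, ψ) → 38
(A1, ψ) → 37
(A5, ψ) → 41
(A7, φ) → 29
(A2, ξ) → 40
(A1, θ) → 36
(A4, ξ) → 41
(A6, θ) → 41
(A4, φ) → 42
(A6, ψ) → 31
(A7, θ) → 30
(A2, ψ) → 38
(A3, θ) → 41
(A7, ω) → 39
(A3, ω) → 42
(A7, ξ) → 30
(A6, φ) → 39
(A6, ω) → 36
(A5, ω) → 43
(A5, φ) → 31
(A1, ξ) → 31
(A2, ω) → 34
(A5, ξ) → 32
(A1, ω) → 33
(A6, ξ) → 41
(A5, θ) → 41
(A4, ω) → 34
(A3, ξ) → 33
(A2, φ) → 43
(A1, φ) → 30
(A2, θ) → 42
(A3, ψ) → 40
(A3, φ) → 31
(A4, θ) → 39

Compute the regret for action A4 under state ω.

Best payoff under ω is 43.
Regret = 43 − 34 = 9.

9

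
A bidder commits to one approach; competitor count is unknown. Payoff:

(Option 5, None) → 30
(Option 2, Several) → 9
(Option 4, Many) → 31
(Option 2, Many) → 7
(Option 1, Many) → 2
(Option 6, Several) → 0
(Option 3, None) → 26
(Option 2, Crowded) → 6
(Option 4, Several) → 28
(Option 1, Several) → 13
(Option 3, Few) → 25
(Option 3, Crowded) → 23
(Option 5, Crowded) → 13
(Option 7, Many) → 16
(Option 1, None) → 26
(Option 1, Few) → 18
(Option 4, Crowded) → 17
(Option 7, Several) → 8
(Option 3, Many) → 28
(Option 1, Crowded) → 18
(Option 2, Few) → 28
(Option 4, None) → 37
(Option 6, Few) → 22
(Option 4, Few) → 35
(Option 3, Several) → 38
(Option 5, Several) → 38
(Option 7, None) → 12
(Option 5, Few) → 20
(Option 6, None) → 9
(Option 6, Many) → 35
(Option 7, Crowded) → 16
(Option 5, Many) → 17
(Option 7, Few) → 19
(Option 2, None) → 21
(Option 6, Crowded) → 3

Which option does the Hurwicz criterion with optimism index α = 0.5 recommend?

Option 1: 0.5·26 + 0.5·2 = 14
Option 2: 0.5·28 + 0.5·6 = 17
Option 3: 0.5·38 + 0.5·23 = 30.5
Option 4: 0.5·37 + 0.5·17 = 27
Option 5: 0.5·38 + 0.5·13 = 25.5
Option 6: 0.5·35 + 0.5·0 = 17.5
Option 7: 0.5·19 + 0.5·8 = 13.5
Highest Hurwicz score = 30.5 → Option 3.

Option 3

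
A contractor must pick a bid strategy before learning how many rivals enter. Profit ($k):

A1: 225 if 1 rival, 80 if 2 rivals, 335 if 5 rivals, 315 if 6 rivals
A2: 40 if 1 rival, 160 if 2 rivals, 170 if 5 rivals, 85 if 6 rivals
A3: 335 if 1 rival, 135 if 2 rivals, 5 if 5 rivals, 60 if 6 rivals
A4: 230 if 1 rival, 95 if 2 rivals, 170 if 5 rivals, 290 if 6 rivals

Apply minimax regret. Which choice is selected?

Column bests: 1 rival=335, 2 rivals=160, 5 rivals=335, 6 rivals=315.
A1 regrets: 110, 80, 0, 0 → max 110
A2 regrets: 295, 0, 165, 230 → max 295
A3 regrets: 0, 25, 330, 255 → max 330
A4 regrets: 105, 65, 165, 25 → max 165
Smallest max regret = 110 → A1.

A1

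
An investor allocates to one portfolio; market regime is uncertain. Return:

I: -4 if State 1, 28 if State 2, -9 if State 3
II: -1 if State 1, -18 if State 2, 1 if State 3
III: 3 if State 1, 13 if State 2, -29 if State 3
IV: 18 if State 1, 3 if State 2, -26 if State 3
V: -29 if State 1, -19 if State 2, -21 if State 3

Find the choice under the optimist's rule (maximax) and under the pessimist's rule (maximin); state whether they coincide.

maximax → I; maximin → I (agree)

Row maxima: I=28, II=1, III=13, IV=18, V=-19
Best best-case = 28 → I.
Row minima: I=-9, II=-18, III=-29, IV=-26, V=-29
Best worst-case = -9 → I.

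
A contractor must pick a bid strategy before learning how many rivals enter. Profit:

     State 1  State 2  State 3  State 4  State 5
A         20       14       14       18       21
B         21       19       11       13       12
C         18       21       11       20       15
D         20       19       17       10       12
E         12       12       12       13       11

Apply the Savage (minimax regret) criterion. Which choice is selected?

C

Column bests: State 1=21, State 2=21, State 3=17, State 4=20, State 5=21.
A regrets: 1, 7, 3, 2, 0 → max 7
B regrets: 0, 2, 6, 7, 9 → max 9
C regrets: 3, 0, 6, 0, 6 → max 6
D regrets: 1, 2, 0, 10, 9 → max 10
E regrets: 9, 9, 5, 7, 10 → max 10
Smallest max regret = 6 → C.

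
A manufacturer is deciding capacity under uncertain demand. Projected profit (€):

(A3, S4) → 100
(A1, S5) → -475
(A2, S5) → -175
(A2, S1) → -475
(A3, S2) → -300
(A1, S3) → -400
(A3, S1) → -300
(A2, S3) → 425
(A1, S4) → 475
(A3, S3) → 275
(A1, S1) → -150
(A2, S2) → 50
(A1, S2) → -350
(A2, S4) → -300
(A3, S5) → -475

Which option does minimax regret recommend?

A3

Column bests: S1=-150, S2=50, S3=425, S4=475, S5=-175.
A1 regrets: 0, 400, 825, 0, 300 → max 825
A2 regrets: 325, 0, 0, 775, 0 → max 775
A3 regrets: 150, 350, 150, 375, 300 → max 375
Smallest max regret = 375 → A3.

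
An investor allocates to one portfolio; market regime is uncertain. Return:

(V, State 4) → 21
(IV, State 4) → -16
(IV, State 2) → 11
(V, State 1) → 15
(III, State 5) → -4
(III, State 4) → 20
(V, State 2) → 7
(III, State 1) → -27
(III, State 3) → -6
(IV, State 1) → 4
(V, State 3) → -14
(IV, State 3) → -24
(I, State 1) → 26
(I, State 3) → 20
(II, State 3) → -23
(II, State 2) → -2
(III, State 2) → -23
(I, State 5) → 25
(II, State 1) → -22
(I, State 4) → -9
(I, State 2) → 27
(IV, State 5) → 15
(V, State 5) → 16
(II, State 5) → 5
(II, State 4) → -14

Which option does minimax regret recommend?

I

Column bests: State 1=26, State 2=27, State 3=20, State 4=21, State 5=25.
I regrets: 0, 0, 0, 30, 0 → max 30
II regrets: 48, 29, 43, 35, 20 → max 48
III regrets: 53, 50, 26, 1, 29 → max 53
IV regrets: 22, 16, 44, 37, 10 → max 44
V regrets: 11, 20, 34, 0, 9 → max 34
Smallest max regret = 30 → I.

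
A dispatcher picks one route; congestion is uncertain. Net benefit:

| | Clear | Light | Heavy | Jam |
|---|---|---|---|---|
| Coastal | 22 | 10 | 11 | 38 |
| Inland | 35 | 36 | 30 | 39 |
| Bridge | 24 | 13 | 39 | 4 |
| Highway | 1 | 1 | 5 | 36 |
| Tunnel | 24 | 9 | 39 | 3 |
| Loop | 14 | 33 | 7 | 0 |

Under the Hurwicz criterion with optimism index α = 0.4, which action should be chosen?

Inland

Coastal: 0.4·38 + 0.6·10 = 21.2
Inland: 0.4·39 + 0.6·30 = 33.6
Bridge: 0.4·39 + 0.6·4 = 18
Highway: 0.4·36 + 0.6·1 = 15
Tunnel: 0.4·39 + 0.6·3 = 17.4
Loop: 0.4·33 + 0.6·0 = 13.2
Highest Hurwicz score = 33.6 → Inland.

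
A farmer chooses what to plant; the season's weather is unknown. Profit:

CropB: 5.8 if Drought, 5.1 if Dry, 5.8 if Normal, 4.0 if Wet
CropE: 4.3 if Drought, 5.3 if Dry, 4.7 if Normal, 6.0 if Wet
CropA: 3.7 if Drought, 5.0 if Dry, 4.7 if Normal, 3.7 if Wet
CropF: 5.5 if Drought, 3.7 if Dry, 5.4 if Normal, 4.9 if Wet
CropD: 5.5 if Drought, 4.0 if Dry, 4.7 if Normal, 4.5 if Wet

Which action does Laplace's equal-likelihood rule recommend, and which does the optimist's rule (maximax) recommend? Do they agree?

Row averages: CropB=5.175, CropE=5.075, CropA=4.275, CropF=4.875, CropD=4.675
Highest average = 5.175 → CropB.
Row maxima: CropB=5.8, CropE=6.0, CropA=5.0, CropF=5.5, CropD=5.5
Best best-case = 6.0 → CropE.

laplace → CropB; maximax → CropE (disagree)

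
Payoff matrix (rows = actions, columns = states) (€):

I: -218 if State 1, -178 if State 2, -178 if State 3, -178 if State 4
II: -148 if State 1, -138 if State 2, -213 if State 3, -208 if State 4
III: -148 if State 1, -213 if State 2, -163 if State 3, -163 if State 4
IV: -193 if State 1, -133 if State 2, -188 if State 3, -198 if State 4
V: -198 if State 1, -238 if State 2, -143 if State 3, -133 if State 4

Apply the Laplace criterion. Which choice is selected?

III

Row averages: I=-188, II=-176.75, III=-171.75, IV=-178, V=-178
Highest average = -171.75 → III.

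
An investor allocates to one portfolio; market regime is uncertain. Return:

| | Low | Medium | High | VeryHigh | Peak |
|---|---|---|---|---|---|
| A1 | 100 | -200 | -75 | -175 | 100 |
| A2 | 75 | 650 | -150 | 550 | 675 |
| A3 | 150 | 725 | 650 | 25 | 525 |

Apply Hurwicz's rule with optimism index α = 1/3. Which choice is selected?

A3

A1: 1/3·100 + 2/3·(-200) = -100
A2: 1/3·675 + 2/3·(-150) = 125
A3: 1/3·725 + 2/3·25 = 775/3
Highest Hurwicz score = 775/3 → A3.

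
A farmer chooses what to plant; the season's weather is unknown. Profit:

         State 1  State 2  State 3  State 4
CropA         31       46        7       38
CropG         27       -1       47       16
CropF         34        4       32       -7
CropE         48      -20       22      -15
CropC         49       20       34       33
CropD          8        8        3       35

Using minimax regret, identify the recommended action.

CropC

Column bests: State 1=49, State 2=46, State 3=47, State 4=38.
CropA regrets: 18, 0, 40, 0 → max 40
CropG regrets: 22, 47, 0, 22 → max 47
CropF regrets: 15, 42, 15, 45 → max 45
CropE regrets: 1, 66, 25, 53 → max 66
CropC regrets: 0, 26, 13, 5 → max 26
CropD regrets: 41, 38, 44, 3 → max 44
Smallest max regret = 26 → CropC.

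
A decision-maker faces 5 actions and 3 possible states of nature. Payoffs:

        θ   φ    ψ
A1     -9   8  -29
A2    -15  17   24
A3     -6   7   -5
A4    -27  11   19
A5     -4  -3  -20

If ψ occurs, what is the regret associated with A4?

Best payoff under ψ is 24.
Regret = 24 − 19 = 5.

5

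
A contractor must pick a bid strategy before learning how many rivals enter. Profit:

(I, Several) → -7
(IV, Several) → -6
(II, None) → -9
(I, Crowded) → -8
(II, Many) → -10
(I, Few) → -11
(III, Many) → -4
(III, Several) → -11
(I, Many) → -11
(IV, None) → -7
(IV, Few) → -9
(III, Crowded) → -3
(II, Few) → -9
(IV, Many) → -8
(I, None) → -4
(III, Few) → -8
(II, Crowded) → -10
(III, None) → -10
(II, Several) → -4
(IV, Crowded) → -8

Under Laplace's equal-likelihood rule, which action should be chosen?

Row averages: I=-8.2, II=-8.4, III=-7.2, IV=-7.6
Highest average = -7.2 → III.

III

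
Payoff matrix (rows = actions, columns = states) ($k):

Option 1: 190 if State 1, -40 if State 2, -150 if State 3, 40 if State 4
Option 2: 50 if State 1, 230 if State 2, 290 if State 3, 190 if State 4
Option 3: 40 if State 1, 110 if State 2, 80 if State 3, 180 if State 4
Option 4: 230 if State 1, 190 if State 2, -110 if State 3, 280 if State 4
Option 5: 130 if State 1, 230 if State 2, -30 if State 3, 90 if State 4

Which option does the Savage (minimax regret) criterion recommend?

Option 2

Column bests: State 1=230, State 2=230, State 3=290, State 4=280.
Option 1 regrets: 40, 270, 440, 240 → max 440
Option 2 regrets: 180, 0, 0, 90 → max 180
Option 3 regrets: 190, 120, 210, 100 → max 210
Option 4 regrets: 0, 40, 400, 0 → max 400
Option 5 regrets: 100, 0, 320, 190 → max 320
Smallest max regret = 180 → Option 2.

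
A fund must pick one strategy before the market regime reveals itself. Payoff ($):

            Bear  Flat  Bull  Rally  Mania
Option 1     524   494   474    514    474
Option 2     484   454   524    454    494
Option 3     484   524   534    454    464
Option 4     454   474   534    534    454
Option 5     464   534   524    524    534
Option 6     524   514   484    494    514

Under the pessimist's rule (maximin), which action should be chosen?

Option 6

Row minima: Option 1=474, Option 2=454, Option 3=454, Option 4=454, Option 5=464, Option 6=484
Best worst-case = 484 → Option 6.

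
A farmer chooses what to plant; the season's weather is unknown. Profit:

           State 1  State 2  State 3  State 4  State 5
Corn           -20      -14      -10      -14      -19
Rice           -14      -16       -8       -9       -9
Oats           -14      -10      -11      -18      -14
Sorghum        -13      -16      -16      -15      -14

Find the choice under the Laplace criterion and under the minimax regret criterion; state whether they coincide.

Row averages: Corn=-15.4, Rice=-11.2, Oats=-13.4, Sorghum=-14.8
Highest average = -11.2 → Rice.
Column bests: State 1=-13, State 2=-10, State 3=-8, State 4=-9, State 5=-9.
Corn regrets: 7, 4, 2, 5, 10 → max 10
Rice regrets: 1, 6, 0, 0, 0 → max 6
Oats regrets: 1, 0, 3, 9, 5 → max 9
Sorghum regrets: 0, 6, 8, 6, 5 → max 8
Smallest max regret = 6 → Rice.

laplace → Rice; minimax regret → Rice (agree)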